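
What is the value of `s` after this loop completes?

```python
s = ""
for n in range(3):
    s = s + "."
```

Repeat '.' 3 times
`s` takes the values: "" → "." → ".." → "..."

Answer: "..."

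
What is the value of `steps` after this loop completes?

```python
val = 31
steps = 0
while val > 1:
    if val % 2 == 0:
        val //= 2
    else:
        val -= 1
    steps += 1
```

Steps to reduce 31 to 1
`steps` takes the values: 0 → 1 → 2 → 3 → 4 → 5 → 6 → 7 → 8

Answer: 8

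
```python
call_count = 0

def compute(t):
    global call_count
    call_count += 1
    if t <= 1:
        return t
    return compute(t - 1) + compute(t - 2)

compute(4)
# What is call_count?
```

Calls(t) = 1 + Calls(t-1) + Calls(t-2); Calls(0)=Calls(1)=1. For t=4 this gives 9.

Answer: 9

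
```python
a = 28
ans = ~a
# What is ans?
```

Trace:
`a = 28` → a = 28
`ans = ~a` → ans = -29
So ans = -29

Answer: -29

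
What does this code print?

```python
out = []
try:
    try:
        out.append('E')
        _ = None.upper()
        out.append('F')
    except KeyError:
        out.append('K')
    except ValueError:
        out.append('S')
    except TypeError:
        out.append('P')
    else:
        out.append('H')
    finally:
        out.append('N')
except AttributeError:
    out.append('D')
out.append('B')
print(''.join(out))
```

Execution trace: 'E' (try body) → 'N' (finally) → 'D' (outer except AttributeError) → 'B' (after the try/except). Output: ENDB

Answer: ENDB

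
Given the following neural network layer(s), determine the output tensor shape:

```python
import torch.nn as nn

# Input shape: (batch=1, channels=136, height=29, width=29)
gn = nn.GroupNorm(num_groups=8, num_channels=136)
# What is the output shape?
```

Input: (1, 136, 29, 29) -> Output: (1, 136, 29, 29)

Answer: (1, 136, 29, 29)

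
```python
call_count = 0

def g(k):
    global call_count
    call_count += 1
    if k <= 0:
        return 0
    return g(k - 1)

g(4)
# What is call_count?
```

Linear recursion stepping by 1: 5 calls from k=4 down to ≤0.

Answer: 5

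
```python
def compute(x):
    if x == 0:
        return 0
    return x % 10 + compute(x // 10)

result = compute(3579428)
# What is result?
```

Sum of digits of 3579428: 8 + 2 + 4 + 9 + 7 + 5 + 3 = 38

Answer: 38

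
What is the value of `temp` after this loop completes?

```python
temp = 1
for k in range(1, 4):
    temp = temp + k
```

Start at 1, add 1 through 3
`temp` takes the values: 1 → 2 → 4 → 7

Answer: 7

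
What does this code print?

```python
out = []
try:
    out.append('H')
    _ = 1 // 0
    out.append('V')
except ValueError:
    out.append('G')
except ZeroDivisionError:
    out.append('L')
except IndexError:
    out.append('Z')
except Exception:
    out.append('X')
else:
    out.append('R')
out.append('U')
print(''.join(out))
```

Execution trace: 'H' (try body) → 'L' (except ZeroDivisionError) → 'U' (after the try/except). Output: HLU

Answer: HLU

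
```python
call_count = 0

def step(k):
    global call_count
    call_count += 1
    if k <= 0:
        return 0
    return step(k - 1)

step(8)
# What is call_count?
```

Linear recursion stepping by 1: 9 calls from k=8 down to ≤0.

Answer: 9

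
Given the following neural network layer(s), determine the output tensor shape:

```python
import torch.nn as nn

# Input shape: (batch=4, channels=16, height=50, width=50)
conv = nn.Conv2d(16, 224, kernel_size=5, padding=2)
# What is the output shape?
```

Input: (4, 16, 50, 50) -> Output: (4, 224, 50, 50)

Answer: (4, 224, 50, 50)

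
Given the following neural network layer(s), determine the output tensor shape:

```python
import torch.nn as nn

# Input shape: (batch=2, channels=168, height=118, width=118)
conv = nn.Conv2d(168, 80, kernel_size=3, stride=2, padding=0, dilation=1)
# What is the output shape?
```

Input: (2, 168, 118, 118) -> Output: (2, 80, 58, 58)

Answer: (2, 80, 58, 58)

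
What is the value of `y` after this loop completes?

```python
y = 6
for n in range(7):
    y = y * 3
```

Multiply by 3, 7 times: 6 * 3^7 = 13122
`y` takes the values: 6 → 18 → 54 → 162 → 486 → 1458 → 4374 → 13122

Answer: 13122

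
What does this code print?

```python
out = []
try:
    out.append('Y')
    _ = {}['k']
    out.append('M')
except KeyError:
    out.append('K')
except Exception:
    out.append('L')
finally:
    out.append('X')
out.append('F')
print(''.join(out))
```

Execution trace: 'Y' (try body) → 'K' (except KeyError) → 'X' (finally) → 'F' (after the try/except). Output: YKXF

Answer: YKXF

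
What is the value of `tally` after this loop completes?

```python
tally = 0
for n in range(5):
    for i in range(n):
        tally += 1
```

Triangle number: 0+1+2+...+4
`tally` takes the values: 0 → 1 → 2 → 3 → 4 → 5 → 6 → 7 → 8 → 9 → 10

Answer: 10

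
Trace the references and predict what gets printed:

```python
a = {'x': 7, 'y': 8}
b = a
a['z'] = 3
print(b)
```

Key concept: dict aliasing.
Step by step:
`a = {'x': 7, 'y': 8}` → a = {'x': 7, 'y': 8}
`b = a` → b = {'x': 7, 'y': 8} (same object as a)
`a['z'] = 3` → a = {'x': 7, 'y': 8, 'z': 3} (same object as b); b = {'x': 7, 'y': 8, 'z': 3} (same object as a)
`print(b)` → prints {'x': 7, 'y': 8, 'z': 3}

Answer: {'x': 7, 'y': 8, 'z': 3}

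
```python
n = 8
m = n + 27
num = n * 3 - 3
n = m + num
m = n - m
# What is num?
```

Trace:
`n = 8` → n = 8
`m = n + 27` → m = 35
`num = n * 3 - 3` → num = 21
`n = m + num` → n = 56
`m = n - m` → m = 21
So num = 21

Answer: 21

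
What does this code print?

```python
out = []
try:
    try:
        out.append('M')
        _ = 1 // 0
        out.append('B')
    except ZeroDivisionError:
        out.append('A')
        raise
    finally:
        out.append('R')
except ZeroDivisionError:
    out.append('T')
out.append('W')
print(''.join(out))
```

Execution trace: 'M' (inner try body) → 'A' (inner except ZeroDivisionError) → 'R' (inner finally) → 'T' (outer except ZeroDivisionError) → 'W' (after the try/except). Output: MARTW

Answer: MARTW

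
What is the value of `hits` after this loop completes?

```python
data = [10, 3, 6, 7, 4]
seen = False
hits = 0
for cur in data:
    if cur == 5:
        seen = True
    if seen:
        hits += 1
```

Count elements after first 5 in [10, 3, 6, 7, 4]
`hits` takes the values: 0

Answer: 0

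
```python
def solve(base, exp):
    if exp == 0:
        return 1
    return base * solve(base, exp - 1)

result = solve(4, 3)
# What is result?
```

solve(4, 3) = 4 * 4 * 4 = 64

Answer: 64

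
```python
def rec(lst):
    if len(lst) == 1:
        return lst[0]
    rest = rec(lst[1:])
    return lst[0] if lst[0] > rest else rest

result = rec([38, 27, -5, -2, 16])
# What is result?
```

Recursive max over [38, 27, -5, -2, 16] = 38

Answer: 38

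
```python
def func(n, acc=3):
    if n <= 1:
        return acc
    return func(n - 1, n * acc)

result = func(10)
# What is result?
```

Accumulator trace (n, acc): (10, 3) -> (9, 30) -> (8, 270) -> (7, 2160) -> (6, 15120) -> (5, 90720) -> (4, 453600) -> (3, 1814400) -> (2, 5443200) -> (1, 10886400) -> return 10886400

Answer: 10886400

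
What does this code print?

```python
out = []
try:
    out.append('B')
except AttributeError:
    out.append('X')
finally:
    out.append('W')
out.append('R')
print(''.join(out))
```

Execution trace: 'B' (try body, no exception) → 'W' (finally) → 'R' (after the try/except). Output: BWR

Answer: BWR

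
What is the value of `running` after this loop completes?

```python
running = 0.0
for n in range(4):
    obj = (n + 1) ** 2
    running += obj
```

Sum of squared losses 1² + 2² + ... + 4²
`running` takes the values: 0.0 → 1.0 → 5.0 → 14.0 → 30.0

Answer: 30.0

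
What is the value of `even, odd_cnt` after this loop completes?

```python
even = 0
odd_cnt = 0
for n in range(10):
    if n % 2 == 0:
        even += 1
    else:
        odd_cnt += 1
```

Count evens and odds in range(10)
`even, odd_cnt` takes the values: (0, 0) → (1, 0) → (1, 1) → (2, 1) → (2, 2) → (3, 2) → (3, 3) → (4, 3) → (4, 4) → (5, 4) → (5, 5)

Answer: 5, 5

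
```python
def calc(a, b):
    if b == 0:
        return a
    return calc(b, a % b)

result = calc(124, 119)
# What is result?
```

calc(124, 119) -> calc(119, 5) -> calc(5, 4) -> calc(4, 1) -> calc(1, 0) -> 1

Answer: 1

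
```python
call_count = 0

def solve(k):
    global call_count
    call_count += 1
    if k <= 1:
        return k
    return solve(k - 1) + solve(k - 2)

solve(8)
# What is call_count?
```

Calls(k) = 1 + Calls(k-1) + Calls(k-2); Calls(0)=Calls(1)=1. For k=8 this gives 67.

Answer: 67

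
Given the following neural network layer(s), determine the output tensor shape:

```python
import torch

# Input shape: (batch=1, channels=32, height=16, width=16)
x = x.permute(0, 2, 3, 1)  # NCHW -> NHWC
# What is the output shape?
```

Input: (1, 32, 16, 16) -> Output: (1, 16, 16, 32)

Answer: (1, 16, 16, 32)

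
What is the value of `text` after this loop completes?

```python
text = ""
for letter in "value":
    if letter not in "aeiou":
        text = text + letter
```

Remove vowels from 'value'
`text` takes the values: "" → "v" → "vl"

Answer: "vl"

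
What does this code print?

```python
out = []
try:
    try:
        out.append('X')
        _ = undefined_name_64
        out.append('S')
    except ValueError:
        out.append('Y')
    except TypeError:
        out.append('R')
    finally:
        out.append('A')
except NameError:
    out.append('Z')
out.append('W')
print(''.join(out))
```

Execution trace: 'X' (try body) → 'A' (finally) → 'Z' (outer except NameError) → 'W' (after the try/except). Output: XAZW

Answer: XAZW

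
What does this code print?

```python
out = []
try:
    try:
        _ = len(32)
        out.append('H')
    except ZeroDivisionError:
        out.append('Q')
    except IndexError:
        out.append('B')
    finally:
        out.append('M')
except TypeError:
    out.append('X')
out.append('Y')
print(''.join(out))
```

Execution trace: 'M' (finally) → 'X' (outer except TypeError) → 'Y' (after the try/except). Output: MXY

Answer: MXY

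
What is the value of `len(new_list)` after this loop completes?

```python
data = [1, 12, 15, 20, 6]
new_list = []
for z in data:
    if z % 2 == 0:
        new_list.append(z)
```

Count even numbers in [1, 12, 15, 20, 6]
`new_list` takes the values: [] → [12] → [12, 20] → [12, 20, 6]
So `len(new_list)` = 3

Answer: 3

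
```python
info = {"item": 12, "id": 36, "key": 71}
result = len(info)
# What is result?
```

Trace:
`info = {"item": 12, "id": 36, "key": 71}` → info = {'item': 12, 'id': 36, 'key': 71}
`result = len(info)` → result = 3
So result = 3

Answer: 3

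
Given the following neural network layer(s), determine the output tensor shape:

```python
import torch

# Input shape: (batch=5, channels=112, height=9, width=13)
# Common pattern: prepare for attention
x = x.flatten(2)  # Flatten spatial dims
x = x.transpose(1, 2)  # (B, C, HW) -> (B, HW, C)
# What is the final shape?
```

Input: (5, 112, 9, 13) -> after flatten(2): (5, 112, 117) -> Output: (5, 117, 112)

Answer: (5, 117, 112)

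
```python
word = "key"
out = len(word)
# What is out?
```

Trace:
`word = "key"` → word = 'key'
`out = len(word)` → out = 3
So out = 3

Answer: 3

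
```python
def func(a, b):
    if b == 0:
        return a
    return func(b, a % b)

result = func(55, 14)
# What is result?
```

func(55, 14) -> func(14, 13) -> func(13, 1) -> func(1, 0) -> 1

Answer: 1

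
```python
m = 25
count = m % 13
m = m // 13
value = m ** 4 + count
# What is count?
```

Trace:
`m = 25` → m = 25
`count = m % 13` → count = 12
`m = m // 13` → m = 1
`value = m ** 4 + count` → value = 13
So count = 12

Answer: 12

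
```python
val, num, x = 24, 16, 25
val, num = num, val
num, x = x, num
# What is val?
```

Trace:
`val, num, x = 24, 16, 25` → val = 24; num = 16; x = 25
`val, num = num, val` → val = 16; num = 24
`num, x = x, num` → num = 25; x = 24
So val = 16

Answer: 16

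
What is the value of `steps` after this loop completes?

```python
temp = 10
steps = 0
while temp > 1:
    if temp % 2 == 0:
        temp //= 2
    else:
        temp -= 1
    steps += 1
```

Steps to reduce 10 to 1
`steps` takes the values: 0 → 1 → 2 → 3 → 4

Answer: 4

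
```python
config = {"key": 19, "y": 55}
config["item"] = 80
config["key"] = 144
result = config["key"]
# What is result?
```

Trace:
`config = {"key": 19, "y": 55}` → config = {'key': 19, 'y': 55}
`config["item"] = 80` → config = {'key': 19, 'y': 55, 'item': 80}
`config["key"] = 144` → config = {'key': 144, 'y': 55, 'item': 80}
`result = config["key"]` → result = 144
So result = 144

Answer: 144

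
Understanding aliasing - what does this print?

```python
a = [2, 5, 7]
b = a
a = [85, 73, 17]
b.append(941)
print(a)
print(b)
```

Key concept: rebinding vs mutation: a is rebound to a new list, b still points at the original.
Step by step:
`a = [2, 5, 7]` → a = [2, 5, 7]
`b = a` → b = [2, 5, 7] (same object as a)
`a = [85, 73, 17]` → a = [85, 73, 17]
`b.append(941)` → b = [2, 5, 7, 941]
`print(a)` → prints [85, 73, 17]
`print(b)` → prints [2, 5, 7, 941]

Answer:
[85, 73, 17]
[2, 5, 7, 941]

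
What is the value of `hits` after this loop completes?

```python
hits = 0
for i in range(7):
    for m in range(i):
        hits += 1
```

Triangle number: 0+1+2+...+6
`hits` takes the values: 0 → 1 → 2 → 3 → 4 → 5 → 6 → 7 → 8 → 9 → 10 → 11 → 12 → 13 → 14 → 15 → 16 → 17 → 18 → 19 → 20 → 21

Answer: 21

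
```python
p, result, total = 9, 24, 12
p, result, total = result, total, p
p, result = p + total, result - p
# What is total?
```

Trace:
`p, result, total = 9, 24, 12` → p = 9; result = 24; total = 12
`p, result, total = result, total, p` → p = 24; result = 12; total = 9
`p, result = p + total, result - p` → p = 33; result = -12
So total = 9

Answer: 9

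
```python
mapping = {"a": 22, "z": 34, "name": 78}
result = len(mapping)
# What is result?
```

Trace:
`mapping = {"a": 22, "z": 34, "name": 78}` → mapping = {'a': 22, 'z': 34, 'name': 78}
`result = len(mapping)` → result = 3
So result = 3

Answer: 3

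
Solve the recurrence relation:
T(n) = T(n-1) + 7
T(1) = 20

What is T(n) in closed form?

Unrolling: T(n) = T(1) + 7·(n-1) = 20 + 7(n-1) = 7n + 13.

Answer: T(n) = 7n + 13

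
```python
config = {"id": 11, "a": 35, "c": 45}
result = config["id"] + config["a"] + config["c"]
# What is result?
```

Trace:
`config = {"id": 11, "a": 35, "c": 45}` → config = {'id': 11, 'a': 35, 'c': 45}
`result = config["id"] + config["a"] + config["c"]` → result = 91
So result = 91

Answer: 91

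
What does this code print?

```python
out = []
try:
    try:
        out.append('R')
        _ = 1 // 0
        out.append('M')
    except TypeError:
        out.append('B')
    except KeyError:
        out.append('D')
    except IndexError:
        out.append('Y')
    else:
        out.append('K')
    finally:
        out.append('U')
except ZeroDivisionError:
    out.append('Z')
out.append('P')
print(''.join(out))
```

Execution trace: 'R' (try body) → 'U' (finally) → 'Z' (outer except ZeroDivisionError) → 'P' (after the try/except). Output: RUZP

Answer: RUZP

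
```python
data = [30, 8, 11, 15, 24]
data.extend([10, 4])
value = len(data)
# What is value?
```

Trace:
`data = [30, 8, 11, 15, 24]` → data = [30, 8, 11, 15, 24]
`data.extend([10, 4])` → data = [30, 8, 11, 15, 24, 10, 4]
`value = len(data)` → value = 7
So value = 7

Answer: 7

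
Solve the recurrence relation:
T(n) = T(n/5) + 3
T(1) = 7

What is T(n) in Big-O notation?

Each step divides n by 5 and adds 3. After log_5(n) steps we reach T(1)=7. So T(n) = 3·log_5(n) + 7 = O(log n).

Answer: O(log n)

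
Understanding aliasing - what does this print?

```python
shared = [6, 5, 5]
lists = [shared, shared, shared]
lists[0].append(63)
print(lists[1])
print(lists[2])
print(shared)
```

Key concept: list of same reference.
Step by step:
`shared = [6, 5, 5]` → shared = [6, 5, 5]
`lists = [shared, shared, shared]` → lists = [[6, 5, 5], [6, 5, 5], [6, 5, 5]]
`lists[0].append(63)` → shared = [6, 5, 5, 63]; lists = [[6, 5, 5, 63], [6, 5, 5, 63], [6, 5, 5, 63]]
`print(lists[1])` → prints [6, 5, 5, 63]
`print(lists[2])` → prints [6, 5, 5, 63]
`print(shared)` → prints [6, 5, 5, 63]

Answer:
[6, 5, 5, 63]
[6, 5, 5, 63]
[6, 5, 5, 63]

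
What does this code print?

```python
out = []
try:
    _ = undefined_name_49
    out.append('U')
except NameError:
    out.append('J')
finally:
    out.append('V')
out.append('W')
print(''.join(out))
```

Execution trace: 'J' (except NameError) → 'V' (finally) → 'W' (after the try/except). Output: JVW

Answer: JVW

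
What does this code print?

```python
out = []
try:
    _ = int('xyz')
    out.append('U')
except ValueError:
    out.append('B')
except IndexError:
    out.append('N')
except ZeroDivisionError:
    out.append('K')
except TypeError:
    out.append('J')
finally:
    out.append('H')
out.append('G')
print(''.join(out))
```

Execution trace: 'B' (except ValueError) → 'H' (finally) → 'G' (after the try/except). Output: BHG

Answer: BHG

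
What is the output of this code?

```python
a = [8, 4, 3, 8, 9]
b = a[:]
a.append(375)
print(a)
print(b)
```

Key concept: slice [:] creates copy.
Step by step:
`a = [8, 4, 3, 8, 9]` → a = [8, 4, 3, 8, 9]
`b = a[:]` → b = [8, 4, 3, 8, 9]
`a.append(375)` → a = [8, 4, 3, 8, 9, 375]
`print(a)` → prints [8, 4, 3, 8, 9, 375]
`print(b)` → prints [8, 4, 3, 8, 9]

Answer:
[8, 4, 3, 8, 9, 375]
[8, 4, 3, 8, 9]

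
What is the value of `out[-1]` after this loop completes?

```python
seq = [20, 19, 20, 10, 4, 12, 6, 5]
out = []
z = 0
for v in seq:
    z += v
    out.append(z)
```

Cumulative sum ends at 96
`out` takes the values: [] → [20] → [20, 39] → [20, 39, 59] → [20, 39, 59, 69] → [20, 39, 59, 69, 73] → [20, 39, 59, 69, 73, 85] → [20, 39, 59, 69, 73, 85, 91] → [20, 39, 59, 69, 73, 85, 91, 96]
So `out[-1]` = 96

Answer: 96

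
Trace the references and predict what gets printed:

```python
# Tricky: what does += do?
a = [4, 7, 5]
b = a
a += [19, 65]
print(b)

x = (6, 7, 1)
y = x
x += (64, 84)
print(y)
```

Key concept: += behavior differs for mutable vs immutable.
Step by step:
`a = [4, 7, 5]` → a = [4, 7, 5]
`b = a` → b = [4, 7, 5] (same object as a)
`a += [19, 65]` → a = [4, 7, 5, 19, 65] (same object as b); b = [4, 7, 5, 19, 65] (same object as a)
`print(b)` → prints [4, 7, 5, 19, 65]
`x = (6, 7, 1)` → x = (6, 7, 1)
`y = x` → y = (6, 7, 1)
`x += (64, 84)` → x = (6, 7, 1, 64, 84)
`print(y)` → prints (6, 7, 1)

Answer:
[4, 7, 5, 19, 65]
(6, 7, 1)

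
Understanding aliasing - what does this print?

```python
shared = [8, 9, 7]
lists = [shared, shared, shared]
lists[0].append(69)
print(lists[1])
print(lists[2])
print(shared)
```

Key concept: list of same reference.
Step by step:
`shared = [8, 9, 7]` → shared = [8, 9, 7]
`lists = [shared, shared, shared]` → lists = [[8, 9, 7], [8, 9, 7], [8, 9, 7]]
`lists[0].append(69)` → shared = [8, 9, 7, 69]; lists = [[8, 9, 7, 69], [8, 9, 7, 69], [8, 9, 7, 69]]
`print(lists[1])` → prints [8, 9, 7, 69]
`print(lists[2])` → prints [8, 9, 7, 69]
`print(shared)` → prints [8, 9, 7, 69]

Answer:
[8, 9, 7, 69]
[8, 9, 7, 69]
[8, 9, 7, 69]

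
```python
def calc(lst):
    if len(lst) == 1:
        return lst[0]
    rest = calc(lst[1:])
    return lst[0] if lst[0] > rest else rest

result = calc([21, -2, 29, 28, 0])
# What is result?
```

Recursive max over [21, -2, 29, 28, 0] = 29

Answer: 29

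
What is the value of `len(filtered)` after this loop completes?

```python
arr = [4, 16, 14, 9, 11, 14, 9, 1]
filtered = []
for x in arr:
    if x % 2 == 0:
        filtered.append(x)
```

Count even numbers in [4, 16, 14, 9, 11, 14, 9, 1]
`filtered` takes the values: [] → [4] → [4, 16] → [4, 16, 14] → [4, 16, 14, 14]
So `len(filtered)` = 4

Answer: 4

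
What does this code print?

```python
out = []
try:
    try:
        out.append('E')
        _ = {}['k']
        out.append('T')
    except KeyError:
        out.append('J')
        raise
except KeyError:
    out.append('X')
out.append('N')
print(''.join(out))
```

Execution trace: 'E' (inner try body) → 'J' (inner except KeyError) → 'X' (outer except KeyError) → 'N' (after the try/except). Output: EJXN

Answer: EJXN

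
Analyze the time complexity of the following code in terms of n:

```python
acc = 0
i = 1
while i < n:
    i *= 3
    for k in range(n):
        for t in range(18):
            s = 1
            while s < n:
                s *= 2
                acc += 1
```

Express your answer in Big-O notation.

Each loop level contributes: log n × n × 1 × log n. Multiplying the contributions gives O(n log² n).

Answer: O(n log² n)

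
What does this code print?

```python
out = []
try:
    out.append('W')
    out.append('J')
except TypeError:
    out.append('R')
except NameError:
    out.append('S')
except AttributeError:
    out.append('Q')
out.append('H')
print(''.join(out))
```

Execution trace: 'W' (try body) → 'J' (try body, no exception) → 'H' (after the try/except). Output: WJH

Answer: WJH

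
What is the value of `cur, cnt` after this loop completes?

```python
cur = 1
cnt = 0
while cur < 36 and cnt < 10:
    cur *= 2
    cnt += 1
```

Double until >= 36 or 10 iterations
`cur, cnt` takes the values: (1, 0) → (2, 0) → (2, 1) → (4, 1) → (4, 2) → (8, 2) → (8, 3) → (16, 3) → (16, 4) → (32, 4) → (32, 5) → (64, 5) → (64, 6)

Answer: 64, 6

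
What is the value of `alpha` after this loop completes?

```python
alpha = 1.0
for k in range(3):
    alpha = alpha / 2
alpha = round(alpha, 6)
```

Halving LR 3 times: 1 / 2^3
`alpha` takes the values: 1.0 → 0.5 → 0.25 → 0.125

Answer: 0.125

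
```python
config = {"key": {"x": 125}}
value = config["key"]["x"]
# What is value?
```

Trace:
`config = {"key": {"x": 125}}` → config = {'key': {'x': 125}}
`value = config["key"]["x"]` → value = 125
So value = 125

Answer: 125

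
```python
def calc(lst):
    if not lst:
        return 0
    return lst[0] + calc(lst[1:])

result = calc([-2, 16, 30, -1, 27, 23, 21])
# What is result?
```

(-2) + 16 + 30 + (-1) + 27 + 23 + 21 + 0 = 114

Answer: 114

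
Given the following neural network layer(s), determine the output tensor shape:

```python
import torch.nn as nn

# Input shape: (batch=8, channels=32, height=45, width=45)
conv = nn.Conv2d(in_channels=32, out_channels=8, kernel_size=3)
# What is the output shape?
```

Input: (8, 32, 45, 45) -> Output: (8, 8, 43, 43)

Answer: (8, 8, 43, 43)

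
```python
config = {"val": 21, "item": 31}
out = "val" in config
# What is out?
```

Trace:
`config = {"val": 21, "item": 31}` → config = {'val': 21, 'item': 31}
`out = "val" in config` → out = True
So out = True

Answer: True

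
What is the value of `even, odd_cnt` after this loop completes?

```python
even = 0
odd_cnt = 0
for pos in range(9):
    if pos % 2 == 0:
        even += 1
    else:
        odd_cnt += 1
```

Count evens and odds in range(9)
`even, odd_cnt` takes the values: (0, 0) → (1, 0) → (1, 1) → (2, 1) → (2, 2) → (3, 2) → (3, 3) → (4, 3) → (4, 4) → (5, 4)

Answer: 5, 4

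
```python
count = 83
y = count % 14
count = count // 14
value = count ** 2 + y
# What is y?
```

Trace:
`count = 83` → count = 83
`y = count % 14` → y = 13
`count = count // 14` → count = 5
`value = count ** 2 + y` → value = 38
So y = 13

Answer: 13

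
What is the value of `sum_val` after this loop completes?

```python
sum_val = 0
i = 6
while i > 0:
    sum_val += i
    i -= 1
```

Sum 6 down to 1
`sum_val` takes the values: 0 → 6 → 11 → 15 → 18 → 20 → 21

Answer: 21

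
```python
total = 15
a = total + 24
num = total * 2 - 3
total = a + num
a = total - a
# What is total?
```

Trace:
`total = 15` → total = 15
`a = total + 24` → a = 39
`num = total * 2 - 3` → num = 27
`total = a + num` → total = 66
`a = total - a` → a = 27
So total = 66

Answer: 66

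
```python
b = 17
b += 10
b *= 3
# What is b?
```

Trace:
`b = 17` → b = 17
`b += 10` → b = 27
`b *= 3` → b = 81
So b = 81

Answer: 81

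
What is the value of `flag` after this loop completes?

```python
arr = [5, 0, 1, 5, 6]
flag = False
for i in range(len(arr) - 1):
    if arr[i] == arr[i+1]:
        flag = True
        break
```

Check consecutive duplicates in [5, 0, 1, 5, 6]
`flag` takes the values: False

Answer: False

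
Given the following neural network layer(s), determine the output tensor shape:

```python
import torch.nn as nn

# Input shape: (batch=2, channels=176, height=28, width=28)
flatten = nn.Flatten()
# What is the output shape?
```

Input: (2, 176, 28, 28) -> Output: (2, 137984)

Answer: (2, 137984)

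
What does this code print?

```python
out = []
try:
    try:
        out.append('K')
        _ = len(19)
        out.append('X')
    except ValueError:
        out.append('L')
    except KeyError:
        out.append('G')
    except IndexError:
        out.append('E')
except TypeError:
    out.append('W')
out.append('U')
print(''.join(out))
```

Execution trace: 'K' (try body) → 'W' (outer except TypeError) → 'U' (after the try/except). Output: KWU

Answer: KWU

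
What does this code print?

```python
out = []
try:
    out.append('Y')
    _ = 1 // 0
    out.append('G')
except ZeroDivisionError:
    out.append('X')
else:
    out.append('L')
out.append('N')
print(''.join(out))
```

Execution trace: 'Y' (try body) → 'X' (except ZeroDivisionError) → 'N' (after the try/except). Output: YXN

Answer: YXN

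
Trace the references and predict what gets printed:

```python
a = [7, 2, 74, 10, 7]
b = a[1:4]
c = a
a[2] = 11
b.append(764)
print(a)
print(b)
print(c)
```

Key concept: slice vs alias.
Step by step:
`a = [7, 2, 74, 10, 7]` → a = [7, 2, 74, 10, 7]
`b = a[1:4]` → b = [2, 74, 10]
`c = a` → c = [7, 2, 74, 10, 7] (same object as a)
`a[2] = 11` → a = [7, 2, 11, 10, 7] (same object as c); c = [7, 2, 11, 10, 7] (same object as a)
`b.append(764)` → b = [2, 74, 10, 764]
`print(a)` → prints [7, 2, 11, 10, 7]
`print(b)` → prints [2, 74, 10, 764]
`print(c)` → prints [7, 2, 11, 10, 7]

Answer:
[7, 2, 11, 10, 7]
[2, 74, 10, 764]
[7, 2, 11, 10, 7]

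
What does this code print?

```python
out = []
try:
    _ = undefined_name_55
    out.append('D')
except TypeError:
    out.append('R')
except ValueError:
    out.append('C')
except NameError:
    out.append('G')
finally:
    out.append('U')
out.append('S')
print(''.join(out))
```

Execution trace: 'G' (except NameError) → 'U' (finally) → 'S' (after the try/except). Output: GUS

Answer: GUS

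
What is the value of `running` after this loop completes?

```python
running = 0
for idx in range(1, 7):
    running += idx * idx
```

Sum of squares 1² to 6² = 91
`running` takes the values: 0 → 1 → 5 → 14 → 30 → 55 → 91

Answer: 91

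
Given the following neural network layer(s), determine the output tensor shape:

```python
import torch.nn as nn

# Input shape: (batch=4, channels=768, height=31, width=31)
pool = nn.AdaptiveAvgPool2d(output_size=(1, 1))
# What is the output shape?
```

Input: (4, 768, 31, 31) -> Output: (4, 768, 1, 1)

Answer: (4, 768, 1, 1)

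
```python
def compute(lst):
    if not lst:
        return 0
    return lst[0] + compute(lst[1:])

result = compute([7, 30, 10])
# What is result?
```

7 + 30 + 10 + 0 = 47

Answer: 47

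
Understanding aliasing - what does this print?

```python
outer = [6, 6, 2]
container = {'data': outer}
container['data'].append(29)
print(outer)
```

Key concept: dict holds reference to list.
Step by step:
`outer = [6, 6, 2]` → outer = [6, 6, 2]
`container = {'data': outer}` → container = {'data': [6, 6, 2]}
`container['data'].append(29)` → outer = [6, 6, 2, 29]; container = {'data': [6, 6, 2, 29]}
`print(outer)` → prints [6, 6, 2, 29]

Answer: [6, 6, 2, 29]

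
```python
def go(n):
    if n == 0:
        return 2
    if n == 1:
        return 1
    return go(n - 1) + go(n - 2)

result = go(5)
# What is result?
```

Build up from base cases: go(0)=2, go(1)=1, go(2)=3, go(3)=4, go(4)=7, go(5)=11

Answer: 11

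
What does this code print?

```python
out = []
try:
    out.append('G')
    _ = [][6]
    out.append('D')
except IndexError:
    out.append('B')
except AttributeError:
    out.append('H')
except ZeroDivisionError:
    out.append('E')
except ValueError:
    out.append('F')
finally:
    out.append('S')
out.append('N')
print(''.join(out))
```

Execution trace: 'G' (try body) → 'B' (except IndexError) → 'S' (finally) → 'N' (after the try/except). Output: GBSN

Answer: GBSN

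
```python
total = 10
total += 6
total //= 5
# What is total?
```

Trace:
`total = 10` → total = 10
`total += 6` → total = 16
`total //= 5` → total = 3
So total = 3

Answer: 3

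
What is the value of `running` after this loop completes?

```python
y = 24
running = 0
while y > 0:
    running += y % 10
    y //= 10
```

Sum digits of 24
`running` takes the values: 0 → 4 → 6

Answer: 6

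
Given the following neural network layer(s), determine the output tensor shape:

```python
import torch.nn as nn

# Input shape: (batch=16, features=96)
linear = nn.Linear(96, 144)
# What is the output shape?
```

Input: (16, 96) -> Output: (16, 144)

Answer: (16, 144)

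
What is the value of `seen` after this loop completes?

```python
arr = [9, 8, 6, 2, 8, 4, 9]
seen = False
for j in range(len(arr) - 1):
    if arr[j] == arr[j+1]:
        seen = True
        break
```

Check consecutive duplicates in [9, 8, 6, 2, 8, 4, 9]
`seen` takes the values: False

Answer: False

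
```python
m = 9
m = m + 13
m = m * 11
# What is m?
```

Trace:
`m = 9` → m = 9
`m = m + 13` → m = 22
`m = m * 11` → m = 242
So m = 242

Answer: 242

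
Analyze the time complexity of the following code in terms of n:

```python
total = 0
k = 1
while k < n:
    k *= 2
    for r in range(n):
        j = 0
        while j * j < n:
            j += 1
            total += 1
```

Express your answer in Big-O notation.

Each loop level contributes: log n × n × √n. Multiplying the contributions gives O(n√n log n).

Answer: O(n√n log n)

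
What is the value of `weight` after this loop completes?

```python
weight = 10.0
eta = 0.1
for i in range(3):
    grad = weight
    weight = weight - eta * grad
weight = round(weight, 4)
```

Gradient descent: w = 10.0 * (1 - 0.1)^3
`weight` takes the values: 10.0 → 9.0 → 8.1 → 7.29

Answer: 7.29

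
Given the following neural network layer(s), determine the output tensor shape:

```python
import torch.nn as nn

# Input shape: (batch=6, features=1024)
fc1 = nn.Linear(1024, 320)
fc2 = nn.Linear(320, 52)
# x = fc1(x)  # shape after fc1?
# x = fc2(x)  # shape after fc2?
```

Input: (6, 1024) -> after fc1: (6, 320) -> Output: (6, 52)

Answer: (6, 52)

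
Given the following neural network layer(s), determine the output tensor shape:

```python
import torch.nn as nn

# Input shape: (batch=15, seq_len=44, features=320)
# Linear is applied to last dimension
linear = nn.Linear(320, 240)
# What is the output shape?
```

Input: (15, 44, 320) -> Output: (15, 44, 240)

Answer: (15, 44, 240)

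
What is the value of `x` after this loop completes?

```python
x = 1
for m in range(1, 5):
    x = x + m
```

Start at 1, add 1 through 4
`x` takes the values: 1 → 2 → 4 → 7 → 11

Answer: 11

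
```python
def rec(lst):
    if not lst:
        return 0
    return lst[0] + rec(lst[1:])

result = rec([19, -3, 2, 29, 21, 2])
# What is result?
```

19 + (-3) + 2 + 29 + 21 + 2 + 0 = 70

Answer: 70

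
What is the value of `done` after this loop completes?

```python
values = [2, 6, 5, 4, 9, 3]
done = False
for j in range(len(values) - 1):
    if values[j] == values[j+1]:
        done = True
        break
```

Check consecutive duplicates in [2, 6, 5, 4, 9, 3]
`done` takes the values: False

Answer: False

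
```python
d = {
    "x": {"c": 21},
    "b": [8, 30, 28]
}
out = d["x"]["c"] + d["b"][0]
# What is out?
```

Trace:
`d = { ...` → d = {'x': {'c': 21}, 'b': [8, 30, 28]}
`out = d["x"]["c"] + d["b"][0]` → out = 29
So out = 29

Answer: 29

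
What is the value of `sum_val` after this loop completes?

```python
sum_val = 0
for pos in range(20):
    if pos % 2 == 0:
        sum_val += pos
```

Sum of even numbers 0 to 19
`sum_val` takes the values: 0 → 2 → 6 → 12 → 20 → 30 → 42 → 56 → 72 → 90

Answer: 90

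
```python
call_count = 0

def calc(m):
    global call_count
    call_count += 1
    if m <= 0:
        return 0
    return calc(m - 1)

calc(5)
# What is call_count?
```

Linear recursion stepping by 1: 6 calls from m=5 down to ≤0.

Answer: 6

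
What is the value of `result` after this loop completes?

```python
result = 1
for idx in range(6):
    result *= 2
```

2^6 = 64
`result` takes the values: 1 → 2 → 4 → 8 → 16 → 32 → 64

Answer: 64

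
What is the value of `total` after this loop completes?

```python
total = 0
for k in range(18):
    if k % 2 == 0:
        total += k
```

Sum of even numbers 0 to 17
`total` takes the values: 0 → 2 → 6 → 12 → 20 → 30 → 42 → 56 → 72

Answer: 72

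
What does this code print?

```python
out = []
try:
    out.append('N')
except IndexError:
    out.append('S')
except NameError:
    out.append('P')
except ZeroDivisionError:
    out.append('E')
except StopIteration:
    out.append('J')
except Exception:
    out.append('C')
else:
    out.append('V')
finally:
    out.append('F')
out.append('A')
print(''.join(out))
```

Execution trace: 'N' (try body, no exception) → 'V' (else) → 'F' (finally) → 'A' (after the try/except). Output: NVFA

Answer: NVFA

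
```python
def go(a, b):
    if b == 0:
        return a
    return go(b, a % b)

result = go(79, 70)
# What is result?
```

go(79, 70) -> go(70, 9) -> go(9, 7) -> go(7, 2) -> go(2, 1) -> go(1, 0) -> 1

Answer: 1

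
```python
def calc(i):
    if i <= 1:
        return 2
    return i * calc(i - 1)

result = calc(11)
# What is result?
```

calc(11) = 11 * 10 * 9 * 8 * 7 * 6 * 5 * 4 * 3 * 2 * 2 = 79833600

Answer: 79833600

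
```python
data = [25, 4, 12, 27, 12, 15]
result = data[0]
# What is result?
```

Trace:
`data = [25, 4, 12, 27, 12, 15]` → data = [25, 4, 12, 27, 12, 15]
`result = data[0]` → result = 25
So result = 25

Answer: 25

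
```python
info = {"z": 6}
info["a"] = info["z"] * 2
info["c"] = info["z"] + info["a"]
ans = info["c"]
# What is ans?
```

Trace:
`info = {"z": 6}` → info = {'z': 6}
`info["a"] = info["z"] * 2` → info = {'z': 6, 'a': 12}
`info["c"] = info["z"] + info["a"]` → info = {'z': 6, 'a': 12, 'c': 18}
`ans = info["c"]` → ans = 18
So ans = 18

Answer: 18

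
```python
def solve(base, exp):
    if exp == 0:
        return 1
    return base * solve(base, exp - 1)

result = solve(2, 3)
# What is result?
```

solve(2, 3) = 2 * 2 * 2 = 8

Answer: 8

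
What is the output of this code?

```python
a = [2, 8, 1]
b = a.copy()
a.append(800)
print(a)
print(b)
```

Key concept: list.copy() creates independent copy.
Step by step:
`a = [2, 8, 1]` → a = [2, 8, 1]
`b = a.copy()` → b = [2, 8, 1]
`a.append(800)` → a = [2, 8, 1, 800]
`print(a)` → prints [2, 8, 1, 800]
`print(b)` → prints [2, 8, 1]

Answer:
[2, 8, 1, 800]
[2, 8, 1]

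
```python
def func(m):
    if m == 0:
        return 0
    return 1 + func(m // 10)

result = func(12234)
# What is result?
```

Count of digits of 12234: 5

Answer: 5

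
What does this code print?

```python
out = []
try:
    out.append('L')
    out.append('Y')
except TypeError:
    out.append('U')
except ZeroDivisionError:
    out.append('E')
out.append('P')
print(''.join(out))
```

Execution trace: 'L' (try body) → 'Y' (try body, no exception) → 'P' (after the try/except). Output: LYP

Answer: LYP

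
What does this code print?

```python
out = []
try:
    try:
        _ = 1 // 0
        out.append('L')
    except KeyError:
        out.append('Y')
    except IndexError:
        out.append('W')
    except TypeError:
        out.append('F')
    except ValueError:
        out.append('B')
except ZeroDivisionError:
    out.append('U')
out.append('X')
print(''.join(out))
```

Execution trace: 'U' (outer except ZeroDivisionError) → 'X' (after the try/except). Output: UX

Answer: UX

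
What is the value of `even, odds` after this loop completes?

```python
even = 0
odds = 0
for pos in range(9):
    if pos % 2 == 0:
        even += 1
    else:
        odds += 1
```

Count evens and odds in range(9)
`even, odds` takes the values: (0, 0) → (1, 0) → (1, 1) → (2, 1) → (2, 2) → (3, 2) → (3, 3) → (4, 3) → (4, 4) → (5, 4)

Answer: 5, 4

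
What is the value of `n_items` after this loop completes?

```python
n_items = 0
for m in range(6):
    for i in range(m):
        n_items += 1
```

Triangle number: 0+1+2+...+5
`n_items` takes the values: 0 → 1 → 2 → 3 → 4 → 5 → 6 → 7 → 8 → 9 → 10 → 11 → 12 → 13 → 14 → 15

Answer: 15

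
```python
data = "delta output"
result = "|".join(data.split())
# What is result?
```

Trace:
`data = "delta output"` → data = 'delta output'
`result = "|".join(data.split())` → result = 'delta|output'
So result = 'delta|output'

Answer: 'delta|output'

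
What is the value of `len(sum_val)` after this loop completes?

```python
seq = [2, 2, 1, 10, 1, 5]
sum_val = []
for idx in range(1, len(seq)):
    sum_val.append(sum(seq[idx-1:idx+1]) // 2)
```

Number of 2-element averages
`sum_val` takes the values: [] → [2] → [2, 1] → [2, 1, 5] → [2, 1, 5, 5] → [2, 1, 5, 5, 3]
So `len(sum_val)` = 5

Answer: 5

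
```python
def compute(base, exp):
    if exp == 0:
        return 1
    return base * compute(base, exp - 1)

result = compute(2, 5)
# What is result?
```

compute(2, 5) = 2 * 2 * 2 * 2 * 2 = 32

Answer: 32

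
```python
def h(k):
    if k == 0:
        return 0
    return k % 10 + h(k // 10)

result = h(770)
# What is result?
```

Sum of digits of 770: 0 + 7 + 7 = 14

Answer: 14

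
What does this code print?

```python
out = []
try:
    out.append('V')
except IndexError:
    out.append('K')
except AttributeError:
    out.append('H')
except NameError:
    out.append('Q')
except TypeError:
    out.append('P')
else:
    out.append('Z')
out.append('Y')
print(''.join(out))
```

Execution trace: 'V' (try body, no exception) → 'Z' (else) → 'Y' (after the try/except). Output: VZY

Answer: VZY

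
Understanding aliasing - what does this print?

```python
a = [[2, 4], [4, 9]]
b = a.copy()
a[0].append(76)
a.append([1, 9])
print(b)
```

Key concept: shallow copy with nested lists.
Step by step:
`a = [[2, 4], [4, 9]]` → a = [[2, 4], [4, 9]]
`b = a.copy()` → b = [[2, 4], [4, 9]]
`a[0].append(76)` → a = [[2, 4, 76], [4, 9]]; b = [[2, 4, 76], [4, 9]]
`a.append([1, 9])` → a = [[2, 4, 76], [4, 9], [1, 9]]
`print(b)` → prints [[2, 4, 76], [4, 9]]

Answer: [[2, 4, 76], [4, 9]]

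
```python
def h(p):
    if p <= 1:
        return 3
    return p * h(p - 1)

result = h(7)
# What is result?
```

h(7) = 7 * 6 * 5 * 4 * 3 * 2 * 3 = 15120

Answer: 15120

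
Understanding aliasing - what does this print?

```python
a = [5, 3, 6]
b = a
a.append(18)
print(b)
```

Key concept: basic list aliasing.
Step by step:
`a = [5, 3, 6]` → a = [5, 3, 6]
`b = a` → b = [5, 3, 6] (same object as a)
`a.append(18)` → a = [5, 3, 6, 18] (same object as b); b = [5, 3, 6, 18] (same object as a)
`print(b)` → prints [5, 3, 6, 18]

Answer: [5, 3, 6, 18]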